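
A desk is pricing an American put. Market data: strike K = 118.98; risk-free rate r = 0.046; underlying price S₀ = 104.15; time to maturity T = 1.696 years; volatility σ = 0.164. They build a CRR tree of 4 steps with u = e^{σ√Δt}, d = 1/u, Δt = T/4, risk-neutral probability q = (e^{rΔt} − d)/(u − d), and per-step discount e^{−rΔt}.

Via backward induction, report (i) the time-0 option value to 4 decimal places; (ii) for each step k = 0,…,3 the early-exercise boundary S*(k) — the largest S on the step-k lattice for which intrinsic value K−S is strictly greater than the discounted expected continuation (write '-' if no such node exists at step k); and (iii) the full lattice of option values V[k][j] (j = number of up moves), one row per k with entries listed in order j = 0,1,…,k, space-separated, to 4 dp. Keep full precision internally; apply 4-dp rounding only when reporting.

price = 15.1503
boundary = - 93.6012 104.1500 93.6012
tree:
15.1503
25.3788 7.8149
34.8592 14.8300 2.6943
43.3793 25.3788 6.3211 0.0000
51.0365 34.8592 14.8300 0.0000 0.0000

Δt=0.42400  u=1.11270  d=0.89872  q=0.56537  discount=0.98068
step 4 (expiry): payoffs max(K−S,0) = 51.0365 34.8592 14.8300 0.0000 0.0000
step 3: (k=3,j=0): S=75.6007, (K−S)⁺=43.3793, hold=41.0812 ⇒ V=43.3793 exercise | (k=3,j=1): S=93.6012, (K−S)⁺=25.3788, hold=23.0807 ⇒ V=25.3788 exercise | (k=3,j=2): S=115.8877, (K−S)⁺=3.0923, hold=6.3211 ⇒ V=6.3211 continue | (k=3,j=3): S=143.4805, (K−S)⁺=0.0000, hold=0.0000 ⇒ V=0.0000 continue  boundary S*=93.6012
step 2: (k=2,j=0): S=84.1208, (K−S)⁺=34.8592, hold=32.5611 ⇒ V=34.8592 exercise | (k=2,j=1): S=104.1500, (K−S)⁺=14.8300, hold=14.3221 ⇒ V=14.8300 exercise | (k=2,j=2): S=128.9481, (K−S)⁺=0.0000, hold=2.6943 ⇒ V=2.6943 continue  boundary S*=104.1500
step 1: (k=1,j=0): S=93.6012, (K−S)⁺=25.3788, hold=23.0807 ⇒ V=25.3788 exercise | (k=1,j=1): S=115.8877, (K−S)⁺=3.0923, hold=7.8149 ⇒ V=7.8149 continue  boundary S*=93.6012
step 0: (k=0,j=0): S=104.1500, (K−S)⁺=14.8300, hold=15.1503 ⇒ V=15.1503 continue  boundary S*=-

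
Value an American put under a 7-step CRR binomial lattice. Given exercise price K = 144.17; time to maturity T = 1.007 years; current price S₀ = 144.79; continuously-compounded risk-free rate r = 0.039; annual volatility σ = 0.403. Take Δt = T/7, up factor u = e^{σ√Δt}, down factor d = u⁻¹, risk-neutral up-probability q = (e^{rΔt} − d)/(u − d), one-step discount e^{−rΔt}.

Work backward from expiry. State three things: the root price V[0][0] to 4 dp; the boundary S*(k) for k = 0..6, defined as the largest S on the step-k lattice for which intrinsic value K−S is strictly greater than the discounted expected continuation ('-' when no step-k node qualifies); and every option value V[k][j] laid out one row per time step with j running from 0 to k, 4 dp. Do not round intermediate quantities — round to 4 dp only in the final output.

price = 21.0870
boundary = - - - 91.5357 78.5611 91.5357 106.6530
tree:
21.0870
29.6057 12.1125
40.2299 18.4520 5.3920
52.6343 27.2736 9.1190 1.4208
65.6089 38.8124 15.1025 2.7487 0.0000
76.7444 52.6343 24.3050 5.3178 0.0000 0.0000
86.3015 65.6089 37.5170 10.2878 0.0000 0.0000 0.0000
94.5040 76.7444 52.6343 19.9030 0.0000 0.0000 0.0000 0.0000

params: Δt=0.14386 u=1.16515 d=0.85826 q=0.48019 e^(-rΔt)=0.99441
t_7 payoffs: 94.5040 76.7444 52.6343 19.9030 0.0000 0.0000 0.0000 0.0000
t_6: node(6,0) S=57.8685 payoff=86.3015 vs cont=85.4949 → 86.3015 [stop]  node(6,1) S=78.5611 payoff=65.6089 vs cont=64.8023 → 65.6089 [stop]  node(6,2) S=106.6530 payoff=37.5170 vs cont=36.7104 → 37.5170 [stop]  node(6,3) S=144.7900 payoff=0.0000 vs cont=10.2878 → 10.2878 [wait]  node(6,4) S=196.5640 payoff=0.0000 vs cont=0.0000 → 0.0000 [wait]  node(6,5) S=266.8514 payoff=0.0000 vs cont=0.0000 → 0.0000 [wait]  node(6,6) S=362.2721 payoff=0.0000 vs cont=0.0000 → 0.0000 [wait]  ⇒ S*(6)=106.6530
t_5: node(5,0) S=67.4256 payoff=76.7444 vs cont=75.9378 → 76.7444 [stop]  node(5,1) S=91.5357 payoff=52.6343 vs cont=51.8277 → 52.6343 [stop]  node(5,2) S=124.2670 payoff=19.9030 vs cont=24.3050 → 24.3050 [wait]  node(5,3) S=168.7024 payoff=0.0000 vs cont=5.3178 → 5.3178 [wait]  node(5,4) S=229.0270 payoff=0.0000 vs cont=0.0000 → 0.0000 [wait]  node(5,5) S=310.9225 payoff=0.0000 vs cont=0.0000 → 0.0000 [wait]  ⇒ S*(5)=91.5357
t_4: node(4,0) S=78.5611 payoff=65.6089 vs cont=64.8023 → 65.6089 [stop]  node(4,1) S=106.6530 payoff=37.5170 vs cont=38.8124 → 38.8124 [wait]  node(4,2) S=144.7900 payoff=0.0000 vs cont=15.1025 → 15.1025 [wait]  node(4,3) S=196.5640 payoff=0.0000 vs cont=2.7487 → 2.7487 [wait]  node(4,4) S=266.8514 payoff=0.0000 vs cont=0.0000 → 0.0000 [wait]  ⇒ S*(4)=78.5611
t_3: node(3,0) S=91.5357 payoff=52.6343 vs cont=52.4463 → 52.6343 [stop]  node(3,1) S=124.2670 payoff=19.9030 vs cont=27.2736 → 27.2736 [wait]  node(3,2) S=168.7024 payoff=0.0000 vs cont=9.1190 → 9.1190 [wait]  node(3,3) S=229.0270 payoff=0.0000 vs cont=1.4208 → 1.4208 [wait]  ⇒ S*(3)=91.5357
t_2: node(2,0) S=106.6530 payoff=37.5170 vs cont=40.2299 → 40.2299 [wait]  node(2,1) S=144.7900 payoff=0.0000 vs cont=18.4520 → 18.4520 [wait]  node(2,2) S=196.5640 payoff=0.0000 vs cont=5.3920 → 5.3920 [wait]  ⇒ S*(2)=-
t_1: node(1,0) S=124.2670 payoff=19.9030 vs cont=29.6057 → 29.6057 [wait]  node(1,1) S=168.7024 payoff=0.0000 vs cont=12.1125 → 12.1125 [wait]  ⇒ S*(1)=-
t_0: node(0,0) S=144.7900 payoff=0.0000 vs cont=21.0870 → 21.0870 [wait]  ⇒ S*(0)=-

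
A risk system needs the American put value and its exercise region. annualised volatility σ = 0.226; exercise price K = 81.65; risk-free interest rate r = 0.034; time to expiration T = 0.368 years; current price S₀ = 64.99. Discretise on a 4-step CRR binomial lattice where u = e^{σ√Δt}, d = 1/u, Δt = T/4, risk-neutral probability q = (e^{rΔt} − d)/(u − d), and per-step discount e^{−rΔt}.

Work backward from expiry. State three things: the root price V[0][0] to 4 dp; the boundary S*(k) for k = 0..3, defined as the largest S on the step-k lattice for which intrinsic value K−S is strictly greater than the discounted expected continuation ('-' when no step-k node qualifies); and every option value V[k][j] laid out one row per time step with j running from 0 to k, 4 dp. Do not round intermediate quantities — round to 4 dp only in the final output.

price = 16.6600
boundary = 64.9900 60.6843 64.9900 69.6013
tree:
16.6600
20.9657 12.0927
24.9862 16.6600 7.7033
28.7403 20.9657 12.0487 3.5036
32.2457 24.9862 16.6600 7.1103 0.0000

params: Δt=0.09200 u=1.07095 d=0.93375 q=0.50570 e^(-rΔt)=0.99688
t_4 payoffs: 32.2457 24.9862 16.6600 7.1103 0.0000
t_3: node(3,0) S=52.9097 payoff=28.7403 vs cont=28.4853 → 28.7403 [stop]  node(3,1) S=60.6843 payoff=20.9657 vs cont=20.7107 → 20.9657 [stop]  node(3,2) S=69.6013 payoff=12.0487 vs cont=11.7937 → 12.0487 [stop]  node(3,3) S=79.8285 payoff=1.8215 vs cont=3.5036 → 3.5036 [wait]  ⇒ S*(3)=69.6013
t_2: node(2,0) S=56.6638 payoff=24.9862 vs cont=24.7312 → 24.9862 [stop]  node(2,1) S=64.9900 payoff=16.6600 vs cont=16.4050 → 16.6600 [stop]  node(2,2) S=74.5397 payoff=7.1103 vs cont=7.7033 → 7.7033 [wait]  ⇒ S*(2)=64.9900
t_1: node(1,0) S=60.6843 payoff=20.9657 vs cont=20.7107 → 20.9657 [stop]  node(1,1) S=69.6013 payoff=12.0487 vs cont=12.0927 → 12.0927 [wait]  ⇒ S*(1)=60.6843
t_0: node(0,0) S=64.9900 payoff=16.6600 vs cont=16.4272 → 16.6600 [stop]  ⇒ S*(0)=64.9900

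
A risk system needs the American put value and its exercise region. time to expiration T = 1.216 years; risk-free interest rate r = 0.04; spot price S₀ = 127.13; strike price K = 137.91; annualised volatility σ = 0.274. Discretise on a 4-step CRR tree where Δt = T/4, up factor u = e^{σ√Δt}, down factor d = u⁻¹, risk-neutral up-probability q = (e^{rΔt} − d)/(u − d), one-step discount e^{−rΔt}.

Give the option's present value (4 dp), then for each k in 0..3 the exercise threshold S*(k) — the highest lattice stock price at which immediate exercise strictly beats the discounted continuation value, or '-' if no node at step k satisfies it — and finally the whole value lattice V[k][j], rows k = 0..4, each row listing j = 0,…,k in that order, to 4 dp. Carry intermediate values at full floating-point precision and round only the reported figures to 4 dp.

price = 19.3899
boundary = - - 93.9783 109.3044
tree:
19.3899
29.8712 9.4907
43.9317 16.6855 2.6025
57.1089 28.6056 5.2967 0.0000
68.4384 43.9317 10.7800 0.0000 0.0000

Δt=0.30400, u=1.16308, d=0.85978, q=0.50264, disc=e^(-rΔt)=0.98791
k=4 terminal: V=max(K-S,0) → 68.4384 43.9317 10.7800 0.0000 0.0000
k=3: j=0 S=80.8011 intr=57.1089 cont=55.4421 V=57.1089[EX]; j=1 S=109.3044 intr=28.6056 cont=26.9387 V=28.6056[EX]; j=2 S=147.8626 intr=0.0000 cont=5.2967 V=5.2967[hold]; j=3 S=200.0225 intr=0.0000 cont=0.0000 V=0.0000[hold]  S*(3)=109.3044
k=2: j=0 S=93.9783 intr=43.9317 cont=42.2649 V=43.9317[EX]; j=1 S=127.1300 intr=10.7800 cont=16.6855 V=16.6855[hold]; j=2 S=171.9763 intr=0.0000 cont=2.6025 V=2.6025[hold]  S*(2)=93.9783
k=1: j=0 S=109.3044 intr=28.6056 cont=29.8712 V=29.8712[hold]; j=1 S=147.8626 intr=0.0000 cont=9.4907 V=9.4907[hold]  S*(1)=-
k=0: j=0 S=127.1300 intr=10.7800 cont=19.3899 V=19.3899[hold]  S*(0)=-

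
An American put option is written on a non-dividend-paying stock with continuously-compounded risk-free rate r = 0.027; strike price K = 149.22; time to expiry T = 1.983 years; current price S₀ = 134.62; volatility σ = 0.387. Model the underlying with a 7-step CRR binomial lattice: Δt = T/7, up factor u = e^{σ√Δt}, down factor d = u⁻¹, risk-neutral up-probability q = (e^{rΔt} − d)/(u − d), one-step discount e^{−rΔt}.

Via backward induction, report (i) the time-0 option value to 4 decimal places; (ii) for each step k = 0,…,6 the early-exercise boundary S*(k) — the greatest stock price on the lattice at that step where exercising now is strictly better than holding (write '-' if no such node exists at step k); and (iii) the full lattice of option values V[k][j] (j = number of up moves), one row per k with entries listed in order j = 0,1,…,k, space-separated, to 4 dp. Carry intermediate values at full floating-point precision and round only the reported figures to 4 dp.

price = 34.6755
boundary = - - - 72.5676 89.1658 72.5676 89.1658
tree:
34.6755
46.8130 21.4031
61.0707 31.3223 10.4427
76.6524 44.3044 17.0317 3.0998
90.1609 60.0542 27.0709 5.8626 0.0000
101.1547 76.6524 41.4758 11.0877 0.0000 0.0000
110.1021 90.1609 60.0542 20.9698 0.0000 0.0000 0.0000
117.3839 101.1547 76.6524 39.6595 0.0000 0.0000 0.0000 0.0000

params: Δt=0.28329 u=1.22873 d=0.81385 q=0.46719 e^(-rΔt)=0.99238
t_7 payoffs: 117.3839 101.1547 76.6524 39.6595 0.0000 0.0000 0.0000 0.0000
t_6: node(6,0) S=39.1179 payoff=110.1021 vs cont=108.9651 → 110.1021 [stop]  node(6,1) S=59.0591 payoff=90.1609 vs cont=89.0239 → 90.1609 [stop]  node(6,2) S=89.1658 payoff=60.0542 vs cont=58.9172 → 60.0542 [stop]  node(6,3) S=134.6200 payoff=14.6000 vs cont=20.9698 → 20.9698 [wait]  node(6,4) S=203.2454 payoff=0.0000 vs cont=0.0000 → 0.0000 [wait]  node(6,5) S=306.8542 payoff=0.0000 vs cont=0.0000 → 0.0000 [wait]  node(6,6) S=463.2797 payoff=0.0000 vs cont=0.0000 → 0.0000 [wait]  ⇒ S*(6)=89.1658
t_5: node(5,0) S=48.0653 payoff=101.1547 vs cont=100.0177 → 101.1547 [stop]  node(5,1) S=72.5676 payoff=76.6524 vs cont=75.5154 → 76.6524 [stop]  node(5,2) S=109.5605 payoff=39.6595 vs cont=41.4758 → 41.4758 [wait]  node(5,3) S=165.4113 payoff=0.0000 vs cont=11.0877 → 11.0877 [wait]  node(5,4) S=249.7333 payoff=0.0000 vs cont=0.0000 → 0.0000 [wait]  node(5,5) S=377.0402 payoff=0.0000 vs cont=0.0000 → 0.0000 [wait]  ⇒ S*(5)=72.5676
t_4: node(4,0) S=59.0591 payoff=90.1609 vs cont=89.0239 → 90.1609 [stop]  node(4,1) S=89.1658 payoff=60.0542 vs cont=59.7593 → 60.0542 [stop]  node(4,2) S=134.6200 payoff=14.6000 vs cont=27.0709 → 27.0709 [wait]  node(4,3) S=203.2454 payoff=0.0000 vs cont=5.8626 → 5.8626 [wait]  node(4,4) S=306.8542 payoff=0.0000 vs cont=0.0000 → 0.0000 [wait]  ⇒ S*(4)=89.1658
t_3: node(3,0) S=72.5676 payoff=76.6524 vs cont=75.5154 → 76.6524 [stop]  node(3,1) S=109.5605 payoff=39.6595 vs cont=44.3044 → 44.3044 [wait]  node(3,2) S=165.4113 payoff=0.0000 vs cont=17.0317 → 17.0317 [wait]  node(3,3) S=249.7333 payoff=0.0000 vs cont=3.0998 → 3.0998 [wait]  ⇒ S*(3)=72.5676
t_2: node(2,0) S=89.1658 payoff=60.0542 vs cont=61.0707 → 61.0707 [wait]  node(2,1) S=134.6200 payoff=14.6000 vs cont=31.3223 → 31.3223 [wait]  node(2,2) S=203.2454 payoff=0.0000 vs cont=10.4427 → 10.4427 [wait]  ⇒ S*(2)=-
t_1: node(1,0) S=109.5605 payoff=39.6595 vs cont=46.8130 → 46.8130 [wait]  node(1,1) S=165.4113 payoff=0.0000 vs cont=21.4031 → 21.4031 [wait]  ⇒ S*(1)=-
t_0: node(0,0) S=134.6200 payoff=14.6000 vs cont=34.6755 → 34.6755 [wait]  ⇒ S*(0)=-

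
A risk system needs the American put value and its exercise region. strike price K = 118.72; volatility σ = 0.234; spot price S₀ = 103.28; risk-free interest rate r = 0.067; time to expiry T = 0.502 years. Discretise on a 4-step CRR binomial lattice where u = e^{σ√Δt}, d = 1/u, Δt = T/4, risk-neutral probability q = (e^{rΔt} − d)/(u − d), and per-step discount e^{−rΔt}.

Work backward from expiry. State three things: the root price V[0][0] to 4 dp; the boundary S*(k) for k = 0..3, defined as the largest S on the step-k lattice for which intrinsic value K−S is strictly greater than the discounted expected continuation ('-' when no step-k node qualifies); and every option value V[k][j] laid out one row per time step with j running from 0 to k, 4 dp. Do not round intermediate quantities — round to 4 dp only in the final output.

price = 15.7297
boundary = - 95.0637 103.2800 95.0637
tree:
15.7297
23.6563 8.9556
31.2190 15.4400 3.3515
38.1800 23.6563 7.1936 0.0000
44.5873 31.2190 15.4400 0.0000 0.0000

Δt=0.12550, u=1.08643, d=0.92045, q=0.53016, disc=e^(-rΔt)=0.99163
k=4 terminal: V=max(K-S,0) → 44.5873 31.2190 15.4400 0.0000 0.0000
k=3: j=0 S=80.5400 intr=38.1800 cont=37.1860 V=38.1800[EX]; j=1 S=95.0637 intr=23.6563 cont=22.6623 V=23.6563[EX]; j=2 S=112.2065 intr=6.5135 cont=7.1936 V=7.1936[hold]; j=3 S=132.4406 intr=0.0000 cont=0.0000 V=0.0000[hold]  S*(3)=95.0637
k=2: j=0 S=87.5010 intr=31.2190 cont=30.2249 V=31.2190[EX]; j=1 S=103.2800 intr=15.4400 cont=14.8034 V=15.4400[EX]; j=2 S=121.9044 intr=0.0000 cont=3.3515 V=3.3515[hold]  S*(2)=103.2800
k=1: j=0 S=95.0637 intr=23.6563 cont=22.6623 V=23.6563[EX]; j=1 S=112.2065 intr=6.5135 cont=8.9556 V=8.9556[hold]  S*(1)=95.0637
k=0: j=0 S=103.2800 intr=15.4400 cont=15.7297 V=15.7297[hold]  S*(0)=-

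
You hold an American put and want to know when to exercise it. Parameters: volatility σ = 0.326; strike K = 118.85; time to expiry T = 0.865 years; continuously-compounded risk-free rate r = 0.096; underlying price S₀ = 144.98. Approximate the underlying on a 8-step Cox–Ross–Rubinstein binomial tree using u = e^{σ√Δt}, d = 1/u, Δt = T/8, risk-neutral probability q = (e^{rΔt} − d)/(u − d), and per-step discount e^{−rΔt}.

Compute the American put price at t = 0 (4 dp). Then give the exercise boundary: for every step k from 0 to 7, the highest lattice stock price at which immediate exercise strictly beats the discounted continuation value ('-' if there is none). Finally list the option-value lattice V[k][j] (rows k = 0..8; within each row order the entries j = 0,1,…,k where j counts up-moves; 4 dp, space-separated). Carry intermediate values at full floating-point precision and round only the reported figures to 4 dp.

price = 3.8463
boundary = - - - - 94.4254 84.8269 94.4254 105.1099
tree:
3.8463
6.3840 1.5975
10.3291 2.8961 0.4394
16.1966 5.1586 0.8806 0.0438
24.4246 8.9799 1.7597 0.0926 0.0000
34.0231 15.1503 3.5046 0.1957 0.0000 0.0000
42.6458 24.4246 6.9540 0.4136 0.0000 0.0000 0.0000
50.3920 34.0231 13.7401 0.8739 0.0000 0.0000 0.0000 0.0000
57.3508 42.6458 24.4246 1.8466 0.0000 0.0000 0.0000 0.0000 0.0000

Δt=0.10812  u=1.11315  d=0.89835  q=0.52180  discount=0.98967
step 8 (expiry): payoffs max(K−S,0) = 57.3508 42.6458 24.4246 1.8466 0.0000 0.0000 0.0000 0.0000 0.0000
step 7: (k=7,j=0): S=68.4580, (K−S)⁺=50.3920, hold=49.1647 ⇒ V=50.3920 exercise | (k=7,j=1): S=84.8269, (K−S)⁺=34.0231, hold=32.7958 ⇒ V=34.0231 exercise | (k=7,j=2): S=105.1099, (K−S)⁺=13.7401, hold=12.5128 ⇒ V=13.7401 exercise | (k=7,j=3): S=130.2427, (K−S)⁺=0.0000, hold=0.8739 ⇒ V=0.8739 continue | (k=7,j=4): S=161.3849, (K−S)⁺=0.0000, hold=0.0000 ⇒ V=0.0000 continue | (k=7,j=5): S=199.9736, (K−S)⁺=0.0000, hold=0.0000 ⇒ V=0.0000 continue | (k=7,j=6): S=247.7892, (K−S)⁺=0.0000, hold=0.0000 ⇒ V=0.0000 continue | (k=7,j=7): S=307.0380, (K−S)⁺=0.0000, hold=0.0000 ⇒ V=0.0000 continue  boundary S*=105.1099
step 6: (k=6,j=0): S=76.2042, (K−S)⁺=42.6458, hold=41.4185 ⇒ V=42.6458 exercise | (k=6,j=1): S=94.4254, (K−S)⁺=24.4246, hold=23.1974 ⇒ V=24.4246 exercise | (k=6,j=2): S=117.0034, (K−S)⁺=1.8466, hold=6.9540 ⇒ V=6.9540 continue | (k=6,j=3): S=144.9800, (K−S)⁺=0.0000, hold=0.4136 ⇒ V=0.4136 continue | (k=6,j=4): S=179.6461, (K−S)⁺=0.0000, hold=0.0000 ⇒ V=0.0000 continue | (k=6,j=5): S=222.6012, (K−S)⁺=0.0000, hold=0.0000 ⇒ V=0.0000 continue | (k=6,j=6): S=275.8273, (K−S)⁺=0.0000, hold=0.0000 ⇒ V=0.0000 continue  boundary S*=94.4254
step 5: (k=5,j=0): S=84.8269, (K−S)⁺=34.0231, hold=32.7958 ⇒ V=34.0231 exercise | (k=5,j=1): S=105.1099, (K−S)⁺=13.7401, hold=15.1503 ⇒ V=15.1503 continue | (k=5,j=2): S=130.2427, (K−S)⁺=0.0000, hold=3.5046 ⇒ V=3.5046 continue | (k=5,j=3): S=161.3849, (K−S)⁺=0.0000, hold=0.1957 ⇒ V=0.1957 continue | (k=5,j=4): S=199.9736, (K−S)⁺=0.0000, hold=0.0000 ⇒ V=0.0000 continue | (k=5,j=5): S=247.7892, (K−S)⁺=0.0000, hold=0.0000 ⇒ V=0.0000 continue  boundary S*=84.8269
step 4: (k=4,j=0): S=94.4254, (K−S)⁺=24.4246, hold=23.9256 ⇒ V=24.4246 exercise | (k=4,j=1): S=117.0034, (K−S)⁺=1.8466, hold=8.9799 ⇒ V=8.9799 continue | (k=4,j=2): S=144.9800, (K−S)⁺=0.0000, hold=1.7597 ⇒ V=1.7597 continue | (k=4,j=3): S=179.6461, (K−S)⁺=0.0000, hold=0.0926 ⇒ V=0.0926 continue | (k=4,j=4): S=222.6012, (K−S)⁺=0.0000, hold=0.0000 ⇒ V=0.0000 continue  boundary S*=94.4254
step 3: (k=3,j=0): S=105.1099, (K−S)⁺=13.7401, hold=16.1966 ⇒ V=16.1966 continue | (k=3,j=1): S=130.2427, (K−S)⁺=0.0000, hold=5.1586 ⇒ V=5.1586 continue | (k=3,j=2): S=161.3849, (K−S)⁺=0.0000, hold=0.8806 ⇒ V=0.8806 continue | (k=3,j=3): S=199.9736, (K−S)⁺=0.0000, hold=0.0438 ⇒ V=0.0438 continue  boundary S*=-
step 2: (k=2,j=0): S=117.0034, (K−S)⁺=1.8466, hold=10.3291 ⇒ V=10.3291 continue | (k=2,j=1): S=144.9800, (K−S)⁺=0.0000, hold=2.8961 ⇒ V=2.8961 continue | (k=2,j=2): S=179.6461, (K−S)⁺=0.0000, hold=0.4394 ⇒ V=0.4394 continue  boundary S*=-
step 1: (k=1,j=0): S=130.2427, (K−S)⁺=0.0000, hold=6.3840 ⇒ V=6.3840 continue | (k=1,j=1): S=161.3849, (K−S)⁺=0.0000, hold=1.5975 ⇒ V=1.5975 continue  boundary S*=-
step 0: (k=0,j=0): S=144.9800, (K−S)⁺=0.0000, hold=3.8463 ⇒ V=3.8463 continue  boundary S*=-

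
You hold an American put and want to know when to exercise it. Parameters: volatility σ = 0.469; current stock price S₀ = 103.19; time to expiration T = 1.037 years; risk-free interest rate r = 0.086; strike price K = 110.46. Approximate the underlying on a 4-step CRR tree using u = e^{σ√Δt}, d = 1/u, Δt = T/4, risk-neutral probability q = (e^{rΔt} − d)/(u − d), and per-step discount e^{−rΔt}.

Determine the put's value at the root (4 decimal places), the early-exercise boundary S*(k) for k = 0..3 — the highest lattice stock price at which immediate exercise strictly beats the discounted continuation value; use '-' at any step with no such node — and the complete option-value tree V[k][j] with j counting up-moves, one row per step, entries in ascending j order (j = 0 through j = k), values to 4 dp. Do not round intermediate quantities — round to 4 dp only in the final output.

price = 19.9154
boundary = - - 64.0058 81.2697
tree:
19.9154
31.0927 9.0789
46.4542 16.3718 1.8273
60.0507 29.1903 3.6448 0.0000
70.7590 46.4542 7.2700 0.0000 0.0000

params: Δt=0.25925 u=1.26972 d=0.78757 q=0.48734 e^(-rΔt)=0.97795
t_4 payoffs: 70.7590 46.4542 7.2700 0.0000 0.0000
t_3: node(3,0) S=50.4093 payoff=60.0507 vs cont=57.6152 → 60.0507 [stop]  node(3,1) S=81.2697 payoff=29.1903 vs cont=26.7548 → 29.1903 [stop]  node(3,2) S=131.0227 payoff=0.0000 vs cont=3.6448 → 3.6448 [wait]  node(3,3) S=211.2344 payoff=0.0000 vs cont=0.0000 → 0.0000 [wait]  ⇒ S*(3)=81.2697
t_2: node(2,0) S=64.0058 payoff=46.4542 vs cont=44.0187 → 46.4542 [stop]  node(2,1) S=103.1900 payoff=7.2700 vs cont=16.3718 → 16.3718 [wait]  node(2,2) S=166.3626 payoff=0.0000 vs cont=1.8273 → 1.8273 [wait]  ⇒ S*(2)=64.0058
t_1: node(1,0) S=81.2697 payoff=29.1903 vs cont=31.0927 → 31.0927 [wait]  node(1,1) S=131.0227 payoff=0.0000 vs cont=9.0789 → 9.0789 [wait]  ⇒ S*(1)=-
t_0: node(0,0) S=103.1900 payoff=7.2700 vs cont=19.9154 → 19.9154 [wait]  ⇒ S*(0)=-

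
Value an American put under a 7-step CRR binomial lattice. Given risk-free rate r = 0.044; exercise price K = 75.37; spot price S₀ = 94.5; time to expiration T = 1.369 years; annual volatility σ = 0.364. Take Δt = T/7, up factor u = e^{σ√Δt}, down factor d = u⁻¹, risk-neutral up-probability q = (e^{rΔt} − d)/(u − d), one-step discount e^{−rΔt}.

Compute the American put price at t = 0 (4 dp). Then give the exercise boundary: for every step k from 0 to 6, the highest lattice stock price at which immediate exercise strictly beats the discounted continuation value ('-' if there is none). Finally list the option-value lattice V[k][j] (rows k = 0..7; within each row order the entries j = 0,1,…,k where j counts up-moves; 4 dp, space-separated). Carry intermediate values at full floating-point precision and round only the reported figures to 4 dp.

price = 5.3250
boundary = - - - - 49.6355 42.2554 49.6355
tree:
5.3250
8.2944 2.2862
12.5619 3.9386 0.5832
18.3744 6.6517 1.1457 0.0000
25.7345 10.9343 2.2509 0.0000 0.0000
33.1146 17.2902 4.4218 0.0000 0.0000 0.0000
39.3973 25.7345 8.6868 0.0000 0.0000 0.0000 0.0000
44.7459 33.1146 17.0655 0.0000 0.0000 0.0000 0.0000 0.0000

params: Δt=0.19557 u=1.17465 d=0.85131 q=0.48657 e^(-rΔt)=0.99143
t_7 payoffs: 44.7459 33.1146 17.0655 0.0000 0.0000 0.0000 0.0000 0.0000
t_6: node(6,0) S=35.9727 payoff=39.3973 vs cont=38.7515 → 39.3973 [stop]  node(6,1) S=49.6355 payoff=25.7345 vs cont=25.0887 → 25.7345 [stop]  node(6,2) S=68.4876 payoff=6.8824 vs cont=8.6868 → 8.6868 [wait]  node(6,3) S=94.5000 payoff=0.0000 vs cont=0.0000 → 0.0000 [wait]  node(6,4) S=130.3922 payoff=0.0000 vs cont=0.0000 → 0.0000 [wait]  node(6,5) S=179.9166 payoff=0.0000 vs cont=0.0000 → 0.0000 [wait]  node(6,6) S=248.2510 payoff=0.0000 vs cont=0.0000 → 0.0000 [wait]  ⇒ S*(6)=49.6355
t_5: node(5,0) S=42.2554 payoff=33.1146 vs cont=32.4688 → 33.1146 [stop]  node(5,1) S=58.3045 payoff=17.0655 vs cont=17.2902 → 17.2902 [wait]  node(5,2) S=80.4492 payoff=0.0000 vs cont=4.4218 → 4.4218 [wait]  node(5,3) S=111.0048 payoff=0.0000 vs cont=0.0000 → 0.0000 [wait]  node(5,4) S=153.1656 payoff=0.0000 vs cont=0.0000 → 0.0000 [wait]  node(5,5) S=211.3397 payoff=0.0000 vs cont=0.0000 → 0.0000 [wait]  ⇒ S*(5)=42.2554
t_4: node(4,0) S=49.6355 payoff=25.7345 vs cont=25.1971 → 25.7345 [stop]  node(4,1) S=68.4876 payoff=6.8824 vs cont=10.9343 → 10.9343 [wait]  node(4,2) S=94.5000 payoff=0.0000 vs cont=2.2509 → 2.2509 [wait]  node(4,3) S=130.3922 payoff=0.0000 vs cont=0.0000 → 0.0000 [wait]  node(4,4) S=179.9166 payoff=0.0000 vs cont=0.0000 → 0.0000 [wait]  ⇒ S*(4)=49.6355
t_3: node(3,0) S=58.3045 payoff=17.0655 vs cont=18.3744 → 18.3744 [wait]  node(3,1) S=80.4492 payoff=0.0000 vs cont=6.6517 → 6.6517 [wait]  node(3,2) S=111.0048 payoff=0.0000 vs cont=1.1457 → 1.1457 [wait]  node(3,3) S=153.1656 payoff=0.0000 vs cont=0.0000 → 0.0000 [wait]  ⇒ S*(3)=-
t_2: node(2,0) S=68.4876 payoff=6.8824 vs cont=12.5619 → 12.5619 [wait]  node(2,1) S=94.5000 payoff=0.0000 vs cont=3.9386 → 3.9386 [wait]  node(2,2) S=130.3922 payoff=0.0000 vs cont=0.5832 → 0.5832 [wait]  ⇒ S*(2)=-
t_1: node(1,0) S=80.4492 payoff=0.0000 vs cont=8.2944 → 8.2944 [wait]  node(1,1) S=111.0048 payoff=0.0000 vs cont=2.2862 → 2.2862 [wait]  ⇒ S*(1)=-
t_0: node(0,0) S=94.5000 payoff=0.0000 vs cont=5.3250 → 5.3250 [wait]  ⇒ S*(0)=-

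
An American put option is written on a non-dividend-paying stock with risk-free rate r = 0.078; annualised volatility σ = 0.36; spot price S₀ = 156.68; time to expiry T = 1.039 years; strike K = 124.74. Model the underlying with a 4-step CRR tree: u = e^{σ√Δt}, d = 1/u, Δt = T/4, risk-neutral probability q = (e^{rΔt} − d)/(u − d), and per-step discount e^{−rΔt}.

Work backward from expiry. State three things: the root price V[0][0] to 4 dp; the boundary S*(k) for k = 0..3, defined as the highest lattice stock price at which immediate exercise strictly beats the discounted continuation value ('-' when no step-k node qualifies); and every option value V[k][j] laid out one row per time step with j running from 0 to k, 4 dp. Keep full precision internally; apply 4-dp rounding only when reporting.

Δt=0.25975, u=1.20139, d=0.83237, q=0.50972, disc=e^(-rΔt)=0.97994
k=4 terminal: V=max(K-S,0) → 49.5288 16.1855 0.0000 0.0000 0.0000
k=3: j=0 S=90.3577 intr=34.3823 cont=31.8804 V=34.3823[EX]; j=1 S=130.4160 intr=0.0000 cont=7.7762 V=7.7762[hold]; j=2 S=188.2333 intr=0.0000 cont=0.0000 V=0.0000[hold]; j=3 S=271.6827 intr=0.0000 cont=0.0000 V=0.0000[hold]  S*(3)=90.3577
k=2: j=0 S=108.5545 intr=16.1855 cont=20.4030 V=20.4030[hold]; j=1 S=156.6800 intr=0.0000 cont=3.7360 V=3.7360[hold]; j=2 S=226.1409 intr=0.0000 cont=0.0000 V=0.0000[hold]  S*(2)=-
k=1: j=0 S=130.4160 intr=0.0000 cont=11.6686 V=11.6686[hold]; j=1 S=188.2333 intr=0.0000 cont=1.7949 V=1.7949[hold]  S*(1)=-
k=0: j=0 S=156.6800 intr=0.0000 cont=6.5027 V=6.5027[hold]  S*(0)=-

price = 6.5027
boundary = - - - 90.3577
tree:
6.5027
11.6686 1.7949
20.4030 3.7360 0.0000
34.3823 7.7762 0.0000 0.0000
49.5288 16.1855 0.0000 0.0000 0.0000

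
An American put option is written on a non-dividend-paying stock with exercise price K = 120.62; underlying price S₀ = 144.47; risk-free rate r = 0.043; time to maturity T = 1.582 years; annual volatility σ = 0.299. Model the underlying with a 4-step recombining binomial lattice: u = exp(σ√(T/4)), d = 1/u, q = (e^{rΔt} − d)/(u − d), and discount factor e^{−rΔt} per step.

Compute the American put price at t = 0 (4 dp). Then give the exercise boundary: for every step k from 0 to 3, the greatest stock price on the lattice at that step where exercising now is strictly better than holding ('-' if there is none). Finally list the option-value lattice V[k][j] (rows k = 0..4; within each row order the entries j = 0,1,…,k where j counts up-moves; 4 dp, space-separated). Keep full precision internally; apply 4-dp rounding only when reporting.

Δt=0.39550  u=1.20688  d=0.82858  q=0.49847  discount=0.98314
step 4 (expiry): payoffs max(K−S,0) = 52.5238 21.4340 0.0000 0.0000 0.0000
step 3: (k=3,j=0): S=82.1839, (K−S)⁺=38.4361, hold=36.4021 ⇒ V=38.4361 exercise | (k=3,j=1): S=119.7055, (K−S)⁺=0.9145, hold=10.5685 ⇒ V=10.5685 continue | (k=3,j=2): S=174.3578, (K−S)⁺=0.0000, hold=0.0000 ⇒ V=0.0000 continue | (k=3,j=3): S=253.9619, (K−S)⁺=0.0000, hold=0.0000 ⇒ V=0.0000 continue  boundary S*=82.1839
step 2: (k=2,j=0): S=99.1860, (K−S)⁺=21.4340, hold=24.1311 ⇒ V=24.1311 continue | (k=2,j=1): S=144.4700, (K−S)⁺=0.0000, hold=5.2111 ⇒ V=5.2111 continue | (k=2,j=2): S=210.4287, (K−S)⁺=0.0000, hold=0.0000 ⇒ V=0.0000 continue  boundary S*=-
step 1: (k=1,j=0): S=119.7055, (K−S)⁺=0.9145, hold=14.4522 ⇒ V=14.4522 continue | (k=1,j=1): S=174.3578, (K−S)⁺=0.0000, hold=2.5694 ⇒ V=2.5694 continue  boundary S*=-
step 0: (k=0,j=0): S=144.4700, (K−S)⁺=0.0000, hold=8.3852 ⇒ V=8.3852 continue  boundary S*=-

price = 8.3852
boundary = - - - 82.1839
tree:
8.3852
14.4522 2.5694
24.1311 5.2111 0.0000
38.4361 10.5685 0.0000 0.0000
52.5238 21.4340 0.0000 0.0000 0.0000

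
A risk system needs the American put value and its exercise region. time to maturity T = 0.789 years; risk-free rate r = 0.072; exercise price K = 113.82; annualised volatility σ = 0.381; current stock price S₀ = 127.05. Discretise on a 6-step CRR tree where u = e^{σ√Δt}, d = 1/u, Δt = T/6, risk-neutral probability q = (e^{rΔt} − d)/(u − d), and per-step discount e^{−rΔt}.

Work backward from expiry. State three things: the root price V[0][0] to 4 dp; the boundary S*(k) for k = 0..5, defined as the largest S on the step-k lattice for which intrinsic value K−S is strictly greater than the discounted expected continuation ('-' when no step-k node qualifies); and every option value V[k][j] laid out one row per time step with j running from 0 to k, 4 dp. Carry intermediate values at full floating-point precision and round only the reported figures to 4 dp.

Δt=0.13150  u=1.14816  d=0.87096  q=0.49983  discount=0.99058
step 6 (expiry): payoffs max(K−S,0) = 58.3629 40.7123 17.4440 0.0000 0.0000 0.0000 0.0000
step 5: (k=5,j=0): S=63.6737, (K−S)⁺=50.1463, hold=49.0737 ⇒ V=50.1463 exercise | (k=5,j=1): S=83.9394, (K−S)⁺=29.8806, hold=28.8080 ⇒ V=29.8806 exercise | (k=5,j=2): S=110.6552, (K−S)⁺=3.1648, hold=8.6427 ⇒ V=8.6427 continue | (k=5,j=3): S=145.8739, (K−S)⁺=0.0000, hold=0.0000 ⇒ V=0.0000 continue | (k=5,j=4): S=192.3018, (K−S)⁺=0.0000, hold=0.0000 ⇒ V=0.0000 continue | (k=5,j=5): S=253.5065, (K−S)⁺=0.0000, hold=0.0000 ⇒ V=0.0000 continue  boundary S*=83.9394
step 4: (k=4,j=0): S=73.1077, (K−S)⁺=40.7123, hold=39.6397 ⇒ V=40.7123 exercise | (k=4,j=1): S=96.3760, (K−S)⁺=17.4440, hold=19.0837 ⇒ V=19.0837 continue | (k=4,j=2): S=127.0500, (K−S)⁺=0.0000, hold=4.2821 ⇒ V=4.2821 continue | (k=4,j=3): S=167.4867, (K−S)⁺=0.0000, hold=0.0000 ⇒ V=0.0000 continue | (k=4,j=4): S=220.7935, (K−S)⁺=0.0000, hold=0.0000 ⇒ V=0.0000 continue  boundary S*=73.1077
step 3: (k=3,j=0): S=83.9394, (K−S)⁺=29.8806, hold=29.6198 ⇒ V=29.8806 exercise | (k=3,j=1): S=110.6552, (K−S)⁺=3.1648, hold=11.5752 ⇒ V=11.5752 continue | (k=3,j=2): S=145.8739, (K−S)⁺=0.0000, hold=2.1216 ⇒ V=2.1216 continue | (k=3,j=3): S=192.3018, (K−S)⁺=0.0000, hold=0.0000 ⇒ V=0.0000 continue  boundary S*=83.9394
step 2: (k=2,j=0): S=96.3760, (K−S)⁺=17.4440, hold=20.5356 ⇒ V=20.5356 continue | (k=2,j=1): S=127.0500, (K−S)⁺=0.0000, hold=6.7854 ⇒ V=6.7854 continue | (k=2,j=2): S=167.4867, (K−S)⁺=0.0000, hold=1.0511 ⇒ V=1.0511 continue  boundary S*=-
step 1: (k=1,j=0): S=110.6552, (K−S)⁺=3.1648, hold=13.5341 ⇒ V=13.5341 continue | (k=1,j=1): S=145.8739, (K−S)⁺=0.0000, hold=3.8823 ⇒ V=3.8823 continue  boundary S*=-
step 0: (k=0,j=0): S=127.0500, (K−S)⁺=0.0000, hold=8.6278 ⇒ V=8.6278 continue  boundary S*=-

price = 8.6278
boundary = - - - 83.9394 73.1077 83.9394
tree:
8.6278
13.5341 3.8823
20.5356 6.7854 1.0511
29.8806 11.5752 2.1216 0.0000
40.7123 19.0837 4.2821 0.0000 0.0000
50.1463 29.8806 8.6427 0.0000 0.0000 0.0000
58.3629 40.7123 17.4440 0.0000 0.0000 0.0000 0.0000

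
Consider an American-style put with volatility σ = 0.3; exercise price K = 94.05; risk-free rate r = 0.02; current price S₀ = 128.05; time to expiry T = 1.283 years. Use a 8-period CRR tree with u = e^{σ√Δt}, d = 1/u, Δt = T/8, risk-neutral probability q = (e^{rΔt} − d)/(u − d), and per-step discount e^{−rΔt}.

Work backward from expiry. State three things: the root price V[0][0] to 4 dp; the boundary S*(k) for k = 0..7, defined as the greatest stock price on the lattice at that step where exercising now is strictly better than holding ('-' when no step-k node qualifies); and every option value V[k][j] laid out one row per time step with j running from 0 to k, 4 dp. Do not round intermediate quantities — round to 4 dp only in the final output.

Δt=0.16037  u=1.12766  d=0.88680  q=0.48334  discount=0.99680
step 8 (expiry): payoffs max(K−S,0) = 45.0757 31.7739 14.8593 0.0000 0.0000 0.0000 0.0000 0.0000 0.0000
step 7: (k=7,j=0): S=55.2262, (K−S)⁺=38.8238, hold=38.5226 ⇒ V=38.8238 exercise | (k=7,j=1): S=70.2260, (K−S)⁺=23.8240, hold=23.5229 ⇒ V=23.8240 exercise | (k=7,j=2): S=89.2998, (K−S)⁺=4.7502, hold=7.6526 ⇒ V=7.6526 continue | (k=7,j=3): S=113.5542, (K−S)⁺=0.0000, hold=0.0000 ⇒ V=0.0000 continue | (k=7,j=4): S=144.3963, (K−S)⁺=0.0000, hold=0.0000 ⇒ V=0.0000 continue | (k=7,j=5): S=183.6152, (K−S)⁺=0.0000, hold=0.0000 ⇒ V=0.0000 continue | (k=7,j=6): S=233.4863, (K−S)⁺=0.0000, hold=0.0000 ⇒ V=0.0000 continue | (k=7,j=7): S=296.9027, (K−S)⁺=0.0000, hold=0.0000 ⇒ V=0.0000 continue  boundary S*=70.2260
step 6: (k=6,j=0): S=62.2761, (K−S)⁺=31.7739, hold=31.4727 ⇒ V=31.7739 exercise | (k=6,j=1): S=79.1907, (K−S)⁺=14.8593, hold=15.9565 ⇒ V=15.9565 continue | (k=6,j=2): S=100.6994, (K−S)⁺=0.0000, hold=3.9412 ⇒ V=3.9412 continue | (k=6,j=3): S=128.0500, (K−S)⁺=0.0000, hold=0.0000 ⇒ V=0.0000 continue | (k=6,j=4): S=162.8292, (K−S)⁺=0.0000, hold=0.0000 ⇒ V=0.0000 continue | (k=6,j=5): S=207.0547, (K−S)⁺=0.0000, hold=0.0000 ⇒ V=0.0000 continue | (k=6,j=6): S=263.2921, (K−S)⁺=0.0000, hold=0.0000 ⇒ V=0.0000 continue  boundary S*=62.2761
step 5: (k=5,j=0): S=70.2260, (K−S)⁺=23.8240, hold=24.0515 ⇒ V=24.0515 continue | (k=5,j=1): S=89.2998, (K−S)⁺=4.7502, hold=10.1165 ⇒ V=10.1165 continue | (k=5,j=2): S=113.5542, (K−S)⁺=0.0000, hold=2.0297 ⇒ V=2.0297 continue | (k=5,j=3): S=144.3963, (K−S)⁺=0.0000, hold=0.0000 ⇒ V=0.0000 continue | (k=5,j=4): S=183.6152, (K−S)⁺=0.0000, hold=0.0000 ⇒ V=0.0000 continue | (k=5,j=5): S=233.4863, (K−S)⁺=0.0000, hold=0.0000 ⇒ V=0.0000 continue  boundary S*=-
step 4: (k=4,j=0): S=79.1907, (K−S)⁺=14.8593, hold=17.2607 ⇒ V=17.2607 continue | (k=4,j=1): S=100.6994, (K−S)⁺=0.0000, hold=6.1880 ⇒ V=6.1880 continue | (k=4,j=2): S=128.0500, (K−S)⁺=0.0000, hold=1.0453 ⇒ V=1.0453 continue | (k=4,j=3): S=162.8292, (K−S)⁺=0.0000, hold=0.0000 ⇒ V=0.0000 continue | (k=4,j=4): S=207.0547, (K−S)⁺=0.0000, hold=0.0000 ⇒ V=0.0000 continue  boundary S*=-
step 3: (k=3,j=0): S=89.2998, (K−S)⁺=4.7502, hold=11.8707 ⇒ V=11.8707 continue | (k=3,j=1): S=113.5542, (K−S)⁺=0.0000, hold=3.6905 ⇒ V=3.6905 continue | (k=3,j=2): S=144.3963, (K−S)⁺=0.0000, hold=0.5383 ⇒ V=0.5383 continue | (k=3,j=3): S=183.6152, (K−S)⁺=0.0000, hold=0.0000 ⇒ V=0.0000 continue  boundary S*=-
step 2: (k=2,j=0): S=100.6994, (K−S)⁺=0.0000, hold=7.8915 ⇒ V=7.8915 continue | (k=2,j=1): S=128.0500, (K−S)⁺=0.0000, hold=2.1600 ⇒ V=2.1600 continue | (k=2,j=2): S=162.8292, (K−S)⁺=0.0000, hold=0.2773 ⇒ V=0.2773 continue  boundary S*=-
step 1: (k=1,j=0): S=113.5542, (K−S)⁺=0.0000, hold=5.1048 ⇒ V=5.1048 continue | (k=1,j=1): S=144.3963, (K−S)⁺=0.0000, hold=1.2460 ⇒ V=1.2460 continue  boundary S*=-
step 0: (k=0,j=0): S=128.0500, (K−S)⁺=0.0000, hold=3.2293 ⇒ V=3.2293 continue  boundary S*=-

price = 3.2293
boundary = - - - - - - 62.2761 70.2260
tree:
3.2293
5.1048 1.2460
7.8915 2.1600 0.2773
11.8707 3.6905 0.5383 0.0000
17.2607 6.1880 1.0453 0.0000 0.0000
24.0515 10.1165 2.0297 0.0000 0.0000 0.0000
31.7739 15.9565 3.9412 0.0000 0.0000 0.0000 0.0000
38.8238 23.8240 7.6526 0.0000 0.0000 0.0000 0.0000 0.0000
45.0757 31.7739 14.8593 0.0000 0.0000 0.0000 0.0000 0.0000 0.0000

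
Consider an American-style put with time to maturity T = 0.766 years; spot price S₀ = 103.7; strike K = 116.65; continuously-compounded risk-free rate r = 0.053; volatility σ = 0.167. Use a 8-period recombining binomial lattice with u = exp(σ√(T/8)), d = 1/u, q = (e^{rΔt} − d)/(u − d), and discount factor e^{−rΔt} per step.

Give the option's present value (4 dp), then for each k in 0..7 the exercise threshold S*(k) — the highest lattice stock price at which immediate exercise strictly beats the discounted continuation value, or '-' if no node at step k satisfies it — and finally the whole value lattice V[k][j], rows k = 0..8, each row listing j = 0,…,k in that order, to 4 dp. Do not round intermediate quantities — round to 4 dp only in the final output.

params: Δt=0.09575 u=1.05303 d=0.94964 q=0.53629 e^(-rΔt)=0.99494
t_8 payoffs: 48.0634 40.5956 32.3148 23.1323 12.9500 1.6591 0.0000 0.0000 0.0000
t_7: node(7,0) S=72.2240 payoff=44.4260 vs cont=43.8355 → 44.4260 [stop]  node(7,1) S=80.0878 payoff=36.5622 vs cont=35.9717 → 36.5622 [stop]  node(7,2) S=88.8079 payoff=27.8421 vs cont=27.2517 → 27.8421 [stop]  node(7,3) S=98.4773 payoff=18.1727 vs cont=17.5822 → 18.1727 [stop]  node(7,4) S=109.1996 payoff=7.4504 vs cont=6.8599 → 7.4504 [stop]  node(7,5) S=121.0894 payoff=0.0000 vs cont=0.7654 → 0.7654 [wait]  node(7,6) S=134.2737 payoff=0.0000 vs cont=0.0000 → 0.0000 [wait]  node(7,7) S=148.8935 payoff=0.0000 vs cont=0.0000 → 0.0000 [wait]  ⇒ S*(7)=109.1996
t_6: node(6,0) S=76.0544 payoff=40.5956 vs cont=40.0052 → 40.5956 [stop]  node(6,1) S=84.3352 payoff=32.3148 vs cont=31.7243 → 32.3148 [stop]  node(6,2) S=93.5177 payoff=23.1323 vs cont=22.5418 → 23.1323 [stop]  node(6,3) S=103.7000 payoff=12.9500 vs cont=12.3595 → 12.9500 [stop]  node(6,4) S=114.9909 payoff=1.6591 vs cont=3.8457 → 3.8457 [wait]  node(6,5) S=127.5113 payoff=0.0000 vs cont=0.3531 → 0.3531 [wait]  node(6,6) S=141.3948 payoff=0.0000 vs cont=0.0000 → 0.0000 [wait]  ⇒ S*(6)=103.7000
t_5: node(5,0) S=80.0878 payoff=36.5622 vs cont=35.9717 → 36.5622 [stop]  node(5,1) S=88.8079 payoff=27.8421 vs cont=27.2517 → 27.8421 [stop]  node(5,2) S=98.4773 payoff=18.1727 vs cont=17.5822 → 18.1727 [stop]  node(5,3) S=109.1996 payoff=7.4504 vs cont=8.0267 → 8.0267 [wait]  node(5,4) S=121.0894 payoff=0.0000 vs cont=1.9627 → 1.9627 [wait]  node(5,5) S=134.2737 payoff=0.0000 vs cont=0.1629 → 0.1629 [wait]  ⇒ S*(5)=98.4773
t_4: node(4,0) S=84.3352 payoff=32.3148 vs cont=31.7243 → 32.3148 [stop]  node(4,1) S=93.5177 payoff=23.1323 vs cont=22.5418 → 23.1323 [stop]  node(4,2) S=103.7000 payoff=12.9500 vs cont=12.6670 → 12.9500 [stop]  node(4,3) S=114.9909 payoff=1.6591 vs cont=4.7505 → 4.7505 [wait]  node(4,4) S=127.5113 payoff=0.0000 vs cont=0.9925 → 0.9925 [wait]  ⇒ S*(4)=103.7000
t_3: node(3,0) S=88.8079 payoff=27.8421 vs cont=27.2517 → 27.8421 [stop]  node(3,1) S=98.4773 payoff=18.1727 vs cont=17.5822 → 18.1727 [stop]  node(3,2) S=109.1996 payoff=7.4504 vs cont=8.5094 → 8.5094 [wait]  node(3,3) S=121.0894 payoff=0.0000 vs cont=2.7212 → 2.7212 [wait]  ⇒ S*(3)=98.4773
t_2: node(2,0) S=93.5177 payoff=23.1323 vs cont=22.5418 → 23.1323 [stop]  node(2,1) S=103.7000 payoff=12.9500 vs cont=12.9246 → 12.9500 [stop]  node(2,2) S=114.9909 payoff=1.6591 vs cont=5.3779 → 5.3779 [wait]  ⇒ S*(2)=103.7000
t_1: node(1,0) S=98.4773 payoff=18.1727 vs cont=17.5822 → 18.1727 [stop]  node(1,1) S=109.1996 payoff=7.4504 vs cont=8.8442 → 8.8442 [wait]  ⇒ S*(1)=98.4773
t_0: node(0,0) S=103.7000 payoff=12.9500 vs cont=13.1032 → 13.1032 [wait]  ⇒ S*(0)=-

price = 13.1032
boundary = - 98.4773 103.7000 98.4773 103.7000 98.4773 103.7000 109.1996
tree:
13.1032
18.1727 8.8442
23.1323 12.9500 5.3779
27.8421 18.1727 8.5094 2.7212
32.3148 23.1323 12.9500 4.7505 0.9925
36.5622 27.8421 18.1727 8.0267 1.9627 0.1629
40.5956 32.3148 23.1323 12.9500 3.8457 0.3531 0.0000
44.4260 36.5622 27.8421 18.1727 7.4504 0.7654 0.0000 0.0000
48.0634 40.5956 32.3148 23.1323 12.9500 1.6591 0.0000 0.0000 0.0000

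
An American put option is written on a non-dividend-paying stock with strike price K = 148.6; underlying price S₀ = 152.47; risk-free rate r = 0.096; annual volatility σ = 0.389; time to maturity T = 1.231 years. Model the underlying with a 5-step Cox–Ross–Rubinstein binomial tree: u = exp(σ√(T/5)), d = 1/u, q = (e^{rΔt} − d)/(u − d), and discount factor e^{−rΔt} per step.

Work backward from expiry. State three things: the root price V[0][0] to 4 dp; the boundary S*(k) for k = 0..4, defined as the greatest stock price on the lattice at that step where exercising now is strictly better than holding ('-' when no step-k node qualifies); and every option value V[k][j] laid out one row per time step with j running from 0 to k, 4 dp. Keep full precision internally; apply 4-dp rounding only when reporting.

price = 18.0769
boundary = - - 103.6413 85.4490 103.6413
tree:
18.0769
29.0531 8.5185
44.9587 15.3352 2.4561
63.1510 26.8181 5.1689 0.0000
78.1500 44.9587 10.8781 0.0000 0.0000
90.5162 63.1510 22.8933 0.0000 0.0000 0.0000

Δt=0.24620  u=1.21290  d=0.82447  q=0.51347  discount=0.97664
step 5 (expiry): payoffs max(K−S,0) = 90.5162 63.1510 22.8933 0.0000 0.0000 0.0000
step 4: (k=4,j=0): S=70.4500, (K−S)⁺=78.1500, hold=74.6790 ⇒ V=78.1500 exercise | (k=4,j=1): S=103.6413, (K−S)⁺=44.9587, hold=41.4877 ⇒ V=44.9587 exercise | (k=4,j=2): S=152.4700, (K−S)⁺=0.0000, hold=10.8781 ⇒ V=10.8781 continue | (k=4,j=3): S=224.3035, (K−S)⁺=0.0000, hold=0.0000 ⇒ V=0.0000 continue | (k=4,j=4): S=329.9801, (K−S)⁺=0.0000, hold=0.0000 ⇒ V=0.0000 continue  boundary S*=103.6413
step 3: (k=3,j=0): S=85.4490, (K−S)⁺=63.1510, hold=59.6800 ⇒ V=63.1510 exercise | (k=3,j=1): S=125.7067, (K−S)⁺=22.8933, hold=26.8181 ⇒ V=26.8181 continue | (k=3,j=2): S=184.9312, (K−S)⁺=0.0000, hold=5.1689 ⇒ V=5.1689 continue | (k=3,j=3): S=272.0583, (K−S)⁺=0.0000, hold=0.0000 ⇒ V=0.0000 continue  boundary S*=85.4490
step 2: (k=2,j=0): S=103.6413, (K−S)⁺=44.9587, hold=43.4559 ⇒ V=44.9587 exercise | (k=2,j=1): S=152.4700, (K−S)⁺=0.0000, hold=15.3352 ⇒ V=15.3352 continue | (k=2,j=2): S=224.3035, (K−S)⁺=0.0000, hold=2.4561 ⇒ V=2.4561 continue  boundary S*=103.6413
step 1: (k=1,j=0): S=125.7067, (K−S)⁺=22.8933, hold=29.0531 ⇒ V=29.0531 continue | (k=1,j=1): S=184.9312, (K−S)⁺=0.0000, hold=8.5185 ⇒ V=8.5185 continue  boundary S*=-
step 0: (k=0,j=0): S=152.4700, (K−S)⁺=0.0000, hold=18.0769 ⇒ V=18.0769 continue  boundary S*=-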